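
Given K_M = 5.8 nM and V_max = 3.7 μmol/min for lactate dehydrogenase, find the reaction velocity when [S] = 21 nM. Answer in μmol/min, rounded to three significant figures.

[S]/(Km+[S]) = 21/26.80 = 0.7836, the fractional saturation.
v = 0.7836 × Vmax = 0.7836 × 3.7 = 2.90 μmol/min.

2.90 μmol/min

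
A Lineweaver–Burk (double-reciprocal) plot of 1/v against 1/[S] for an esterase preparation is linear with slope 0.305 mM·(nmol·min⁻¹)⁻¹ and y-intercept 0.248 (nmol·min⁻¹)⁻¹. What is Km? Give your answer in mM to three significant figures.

y-intercept = 1/Vmax ⇒ Vmax = 4.03 nmol·min⁻¹; slope = Km/Vmax ⇒ Km = slope × Vmax.
Km = 0.305 × 4.03 = 1.23 mM.

1.23 mM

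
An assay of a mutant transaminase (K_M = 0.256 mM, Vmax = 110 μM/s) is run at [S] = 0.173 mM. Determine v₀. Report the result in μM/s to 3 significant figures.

44.4 μM/s

[S]/(Km+[S]) = 0.173/0.4290 = 0.4033, the fractional saturation.
v = 0.4033 × Vmax = 0.4033 × 110 = 44.4 μM/s.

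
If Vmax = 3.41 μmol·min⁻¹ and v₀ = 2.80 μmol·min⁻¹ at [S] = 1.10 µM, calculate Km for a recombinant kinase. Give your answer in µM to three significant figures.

0.240 µM

From v = Vmax[S]/(Km+[S]), Km = [S](Vmax − v)/v.
Km = 1.10 × (3.41 − 2.80) / 2.80 = 0.6710/2.80 = 0.240 µM.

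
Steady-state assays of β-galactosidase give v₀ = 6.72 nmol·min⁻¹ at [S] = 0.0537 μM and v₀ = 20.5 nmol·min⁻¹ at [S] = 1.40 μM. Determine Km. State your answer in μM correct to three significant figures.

0.125 μM

From v = Vmax[S]/(Km+[S]), each point gives Vmax = v(Km+[S])/[S].
Equating: 6.72(Km+0.0537)/0.0537 = 20.5(Km+1.40)/1.40.
125.1·Km + 6.72 = 14.64·Km + 20.5, so (125.1 − 14.64)·Km = 20.5 − 6.72.
Km = 13.78/110.5 = 0.125 μM; then Vmax = 6.72(0.125+0.0537)/0.0537 = 22.3 nmol·min⁻¹.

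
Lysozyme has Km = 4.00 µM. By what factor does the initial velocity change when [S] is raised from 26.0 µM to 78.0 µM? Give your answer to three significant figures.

The fractional saturations are [S]/(Km+[S]) = 26.0/30.00 = 0.8667 and 78.0/82.00 = 0.9512.
v₂/v₁ is just their ratio: 0.9512/0.8667 = 1.10.

1.10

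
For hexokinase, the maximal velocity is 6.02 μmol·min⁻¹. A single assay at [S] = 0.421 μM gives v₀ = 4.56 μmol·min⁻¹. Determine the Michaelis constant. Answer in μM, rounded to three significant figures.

0.135 μM

v/Vmax = 4.56/6.02 = 0.7575 = [S]/(Km+[S]).
So Km + [S] = [S]/0.7575 = 0.5558 μM, giving Km = 0.5558 − 0.421 = 0.135 μM.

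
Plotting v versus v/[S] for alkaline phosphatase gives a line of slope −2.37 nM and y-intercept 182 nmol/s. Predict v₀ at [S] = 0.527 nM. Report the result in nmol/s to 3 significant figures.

In the Eadie–Hofstee form v = Vmax − Km·(v/[S]), the slope is −Km and the intercept is Vmax, so Km = 2.37 nM and Vmax = 182 nmol/s.
v = 182 × 0.527/(2.37 + 0.527) = 33.1 nmol/s.

33.1 nmol/s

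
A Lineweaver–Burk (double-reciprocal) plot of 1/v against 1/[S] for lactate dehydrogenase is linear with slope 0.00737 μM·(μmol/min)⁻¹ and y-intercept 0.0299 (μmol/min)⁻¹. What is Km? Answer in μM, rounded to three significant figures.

0.246 μM

y-intercept = 1/Vmax ⇒ Vmax = 33.4 μmol/min; slope = Km/Vmax ⇒ Km = slope × Vmax.
Km = 0.00737 × 33.4 = 0.246 μM.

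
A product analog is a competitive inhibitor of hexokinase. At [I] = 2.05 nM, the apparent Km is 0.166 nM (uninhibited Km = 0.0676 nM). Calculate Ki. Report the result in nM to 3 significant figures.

Competitive: Km,app = α·Km with α = 1 + [I]/Ki.
α = Km,app/Km = 0.166/0.0676 = 2.456.
Ki = [I]/(α − 1) = 2.05/1.456 = 1.41 nM.

1.41 nM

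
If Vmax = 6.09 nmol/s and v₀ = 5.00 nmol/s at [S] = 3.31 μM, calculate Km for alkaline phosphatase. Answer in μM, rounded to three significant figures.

v/Vmax = 5.00/6.09 = 0.8210 = [S]/(Km+[S]).
So Km + [S] = [S]/0.8210 = 4.032 μM, giving Km = 4.032 − 3.31 = 0.722 μM.

0.722 μM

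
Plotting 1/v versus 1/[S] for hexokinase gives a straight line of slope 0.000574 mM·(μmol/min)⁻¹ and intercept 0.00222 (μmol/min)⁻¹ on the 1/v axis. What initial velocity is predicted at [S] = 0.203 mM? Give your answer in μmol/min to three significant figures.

198 μmol/min

The y-intercept is 1/Vmax, so Vmax = 1/0.00222 = 450 μmol/min.
The slope is Km/Vmax, so Km = 0.000574 × 450 = 0.259 mM.
Then v = 450 × 0.203/(0.259 + 0.203) = 198 μmol/min.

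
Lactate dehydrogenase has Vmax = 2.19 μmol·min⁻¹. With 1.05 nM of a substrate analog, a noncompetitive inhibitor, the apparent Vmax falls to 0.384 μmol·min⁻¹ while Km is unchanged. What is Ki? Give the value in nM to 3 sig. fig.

Noncompetitive: Vmax,app = Vmax/α with α = 1 + [I]/Ki.
α = Vmax/Vmax,app = 2.19/0.384 = 5.703.
Ki = [I]/(α − 1) = 1.05/4.703 = 0.223 nM.

0.223 nM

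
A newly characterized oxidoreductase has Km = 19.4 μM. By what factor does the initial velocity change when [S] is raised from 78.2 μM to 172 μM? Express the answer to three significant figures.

1.12

The fractional saturations are [S]/(Km+[S]) = 78.2/97.60 = 0.8012 and 172/191.4 = 0.8986.
v₂/v₁ is just their ratio: 0.8986/0.8012 = 1.12.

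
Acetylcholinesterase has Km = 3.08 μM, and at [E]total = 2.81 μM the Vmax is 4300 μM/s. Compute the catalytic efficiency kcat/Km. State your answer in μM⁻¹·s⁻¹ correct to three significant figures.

kcat = Vmax/[E]total = 4300/2.81 = 1530 s⁻¹.
kcat/Km = 1530/3.08 = 497 μM⁻¹·s⁻¹.

497 μM⁻¹·s⁻¹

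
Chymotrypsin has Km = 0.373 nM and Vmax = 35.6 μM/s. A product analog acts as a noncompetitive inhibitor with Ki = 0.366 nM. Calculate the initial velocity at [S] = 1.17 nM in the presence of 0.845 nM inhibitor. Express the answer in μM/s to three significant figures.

With α = 1 + [I]/Ki = 1 + 0.845/0.366 = 3.309, the noncompetitive rate law is v = (Vmax/α)·[S] / (Km + [S]).
v = (35.6/3.309)×1.17 / (0.373 + 1.17) = 12.59/1.543 = 8.16 μM/s.

8.16 μM/s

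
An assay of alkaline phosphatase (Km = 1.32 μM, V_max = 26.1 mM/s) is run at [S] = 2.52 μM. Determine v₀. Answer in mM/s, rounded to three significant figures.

17.1 mM/s

v = Vmax·[S]/(Km + [S]) = 26.1 × 2.52 / (1.32 + 2.52)
  = 65.77 / 3.840 = 17.1 mM/s.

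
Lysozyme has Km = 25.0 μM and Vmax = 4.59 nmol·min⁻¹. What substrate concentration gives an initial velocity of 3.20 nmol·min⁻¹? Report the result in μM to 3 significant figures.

57.6 μM

The required fractional saturation is v/Vmax = 3.20/4.59 = 0.6972.
Then [S]/(Km+[S]) = 0.6972 ⇒ [S] = 25.0 × 0.6972/(1 − 0.6972) = 57.6 μM.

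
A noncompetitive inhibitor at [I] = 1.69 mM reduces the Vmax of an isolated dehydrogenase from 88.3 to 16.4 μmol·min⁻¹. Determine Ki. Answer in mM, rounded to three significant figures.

0.385 mM

Noncompetitive: Vmax,app = Vmax/α with α = 1 + [I]/Ki.
α = Vmax/Vmax,app = 88.3/16.4 = 5.384.
Since α = 1 + [I]/Ki, [I]/Ki = 5.384 − 1 = 4.384 and Ki = 1.69/4.384 = 0.385 mM.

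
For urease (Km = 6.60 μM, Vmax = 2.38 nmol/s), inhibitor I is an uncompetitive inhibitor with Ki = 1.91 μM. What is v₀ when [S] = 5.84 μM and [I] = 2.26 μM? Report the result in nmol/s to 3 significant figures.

With α = 1 + [I]/Ki = 1 + 2.26/1.91 = 2.183, the uncompetitive rate law is v = (Vmax/α)·[S] / (Km/α + [S]).
v = (2.38/2.183)×5.84 / (6.60/2.183 + 5.84) = 6.366/8.863 = 0.718 nmol/s.

0.718 nmol/s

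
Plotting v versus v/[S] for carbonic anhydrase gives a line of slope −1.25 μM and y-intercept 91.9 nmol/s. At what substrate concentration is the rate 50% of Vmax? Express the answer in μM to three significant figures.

The Eadie–Hofstee slope gives Km = 1.25 μM (slope = −Km).
v/Vmax = [S]/(Km+[S]) = 0.5 ⇒ [S] = Km·0.5/(1−0.5) = 1.25 × 1.000 = 1.25 μM.

1.25 μM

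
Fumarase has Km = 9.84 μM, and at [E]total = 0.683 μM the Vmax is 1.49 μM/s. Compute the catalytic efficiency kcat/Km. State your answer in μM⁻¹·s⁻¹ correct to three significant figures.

kcat = Vmax/[E]total = 1.49/0.683 = 2.18 s⁻¹.
kcat/Km = 2.18/9.84 = 0.222 μM⁻¹·s⁻¹.

0.222 μM⁻¹·s⁻¹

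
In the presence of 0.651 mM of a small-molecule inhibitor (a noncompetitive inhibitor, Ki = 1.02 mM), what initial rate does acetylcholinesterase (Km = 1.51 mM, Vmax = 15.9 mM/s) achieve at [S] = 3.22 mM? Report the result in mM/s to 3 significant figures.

6.61 mM/s

α = 1 + [I]/Ki = 1 + 0.651/1.02 = 1.638.
For a noncompetitive inhibitor, Vmax is reduced to Vmax/α while Km is unchanged: Km,app = 1.51 mM, Vmax,app = 9.71 mM/s.
v = Vmax,app·[S]/(Km,app + [S]) = 9.71 × 3.22/(1.51 + 3.22) = 6.61 mM/s.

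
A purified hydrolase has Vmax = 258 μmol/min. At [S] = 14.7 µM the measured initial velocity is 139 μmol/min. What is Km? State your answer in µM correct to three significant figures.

From v = Vmax[S]/(Km+[S]), Km = [S](Vmax − v)/v.
Km = 14.7 × (258 − 139) / 139 = 1749/139 = 12.6 µM.

12.6 µM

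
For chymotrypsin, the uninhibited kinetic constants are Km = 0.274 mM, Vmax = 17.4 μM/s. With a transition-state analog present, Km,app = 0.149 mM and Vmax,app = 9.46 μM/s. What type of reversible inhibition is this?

uncompetitive

Both Km and Vmax decrease by the same factor (~1.84-fold) — characteristic of uncompetitive inhibition.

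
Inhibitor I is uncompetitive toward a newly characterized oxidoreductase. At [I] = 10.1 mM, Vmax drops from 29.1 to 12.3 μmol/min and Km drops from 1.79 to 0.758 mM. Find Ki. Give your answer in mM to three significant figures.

7.39 mM

Uncompetitive: Vmax,app = Vmax/α (and Km,app = Km/α) with α = 1 + [I]/Ki.
α = Vmax/Vmax,app = 29.1/12.3 = 2.366.
Ki = [I]/(α − 1) = 10.1/1.366 = 7.39 mM.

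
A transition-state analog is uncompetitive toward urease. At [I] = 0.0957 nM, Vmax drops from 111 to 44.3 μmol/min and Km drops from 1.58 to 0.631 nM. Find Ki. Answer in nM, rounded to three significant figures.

Uncompetitive: Vmax,app = Vmax/α (and Km,app = Km/α) with α = 1 + [I]/Ki.
α = Vmax/Vmax,app = 111/44.3 = 2.506.
Since α = 1 + [I]/Ki, [I]/Ki = 2.506 − 1 = 1.506 and Ki = 0.0957/1.506 = 0.0636 nM.

0.0636 nM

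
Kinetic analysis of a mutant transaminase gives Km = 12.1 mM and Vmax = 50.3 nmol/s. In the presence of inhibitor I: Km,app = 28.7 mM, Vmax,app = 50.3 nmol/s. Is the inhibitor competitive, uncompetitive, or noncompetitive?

Km increases (12.1 → 28.7 mM) while Vmax is unchanged — the hallmark of competitive inhibition.

competitive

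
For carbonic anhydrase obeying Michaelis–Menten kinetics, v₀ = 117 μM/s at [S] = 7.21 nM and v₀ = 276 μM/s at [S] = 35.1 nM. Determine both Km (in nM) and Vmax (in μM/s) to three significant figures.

From v = Vmax[S]/(Km+[S]), each point gives Vmax = v(Km+[S])/[S].
Equating: 117(Km+7.21)/7.21 = 276(Km+35.1)/35.1.
16.23·Km + 117 = 7.863·Km + 276, so (16.23 − 7.863)·Km = 276 − 117.
Km = 159.0/8.364 = 19.0 nM; then Vmax = 117(19.0+7.21)/7.21 = 425 μM/s.

Km = 19.0 nM; Vmax = 425 μM/s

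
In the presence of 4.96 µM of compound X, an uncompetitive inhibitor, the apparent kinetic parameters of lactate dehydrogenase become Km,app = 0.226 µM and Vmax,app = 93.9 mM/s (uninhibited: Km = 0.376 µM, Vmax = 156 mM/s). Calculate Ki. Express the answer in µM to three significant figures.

Uncompetitive: Vmax,app = Vmax/α (and Km,app = Km/α) with α = 1 + [I]/Ki.
α = Vmax/Vmax,app = 156/93.9 = 1.661.
Ki = [I]/(α − 1) = 4.96/0.6613 = 7.50 µM.

7.50 µM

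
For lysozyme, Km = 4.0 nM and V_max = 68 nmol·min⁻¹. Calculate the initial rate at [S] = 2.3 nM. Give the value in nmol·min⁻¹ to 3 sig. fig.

[S]/(Km+[S]) = 2.3/6.300 = 0.3651, the fractional saturation.
v = 0.3651 × Vmax = 0.3651 × 68 = 24.8 nmol·min⁻¹.

24.8 nmol·min⁻¹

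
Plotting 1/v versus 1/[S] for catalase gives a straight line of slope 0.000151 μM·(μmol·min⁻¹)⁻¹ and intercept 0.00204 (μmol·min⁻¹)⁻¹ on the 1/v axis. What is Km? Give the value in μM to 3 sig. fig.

y-intercept = 1/Vmax ⇒ Vmax = 490 μmol·min⁻¹; slope = Km/Vmax ⇒ Km = slope × Vmax.
Km = 0.000151 × 490 = 0.0740 μM.

0.0740 μM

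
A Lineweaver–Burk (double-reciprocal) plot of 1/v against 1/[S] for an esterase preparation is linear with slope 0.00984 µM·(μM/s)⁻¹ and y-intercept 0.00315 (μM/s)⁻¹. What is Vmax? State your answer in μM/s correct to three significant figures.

The y-intercept of a Lineweaver–Burk plot equals 1/Vmax, so Vmax = 1/0.00315 = 317 μM/s.

317 μM/s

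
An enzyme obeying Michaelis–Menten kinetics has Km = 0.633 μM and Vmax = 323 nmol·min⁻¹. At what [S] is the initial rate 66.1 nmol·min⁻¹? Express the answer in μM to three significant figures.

The required fractional saturation is v/Vmax = 66.1/323 = 0.2046.
Then [S]/(Km+[S]) = 0.2046 ⇒ [S] = 0.633 × 0.2046/(1 − 0.2046) = 0.163 μM.

0.163 μM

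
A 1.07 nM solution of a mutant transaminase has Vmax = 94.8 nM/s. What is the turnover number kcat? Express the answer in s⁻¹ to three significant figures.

88.6 s⁻¹

kcat = Vmax/[E]total = 94.8 nM/s / 1.07 nM = 88.6 s⁻¹.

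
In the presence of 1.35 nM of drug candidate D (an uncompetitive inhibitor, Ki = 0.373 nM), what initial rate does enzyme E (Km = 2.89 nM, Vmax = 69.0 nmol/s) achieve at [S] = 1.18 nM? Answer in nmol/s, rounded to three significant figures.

9.76 nmol/s

α = 1 + [I]/Ki = 1 + 1.35/0.373 = 4.619.
For an uncompetitive inhibitor, both parameters are divided by α, giving Vmax/α and Km/α: Km,app = 0.626 nM, Vmax,app = 14.9 nmol/s.
v = Vmax,app·[S]/(Km,app + [S]) = 14.9 × 1.18/(0.626 + 1.18) = 9.76 nmol/s.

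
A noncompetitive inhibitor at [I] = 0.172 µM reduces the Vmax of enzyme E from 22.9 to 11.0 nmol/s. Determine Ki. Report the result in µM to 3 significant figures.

0.159 µM

Noncompetitive: Vmax,app = Vmax/α with α = 1 + [I]/Ki.
α = Vmax/Vmax,app = 22.9/11.0 = 2.082.
Since α = 1 + [I]/Ki, [I]/Ki = 2.082 − 1 = 1.082 and Ki = 0.172/1.082 = 0.159 µM.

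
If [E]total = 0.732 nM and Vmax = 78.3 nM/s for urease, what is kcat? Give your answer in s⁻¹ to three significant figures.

kcat = Vmax/[E]total = 78.3 nM/s / 0.732 nM = 107 s⁻¹.

107 s⁻¹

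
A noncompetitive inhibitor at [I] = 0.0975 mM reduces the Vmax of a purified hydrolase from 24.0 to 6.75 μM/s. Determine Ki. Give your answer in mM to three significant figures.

Noncompetitive: Vmax,app = Vmax/α with α = 1 + [I]/Ki.
α = Vmax/Vmax,app = 24.0/6.75 = 3.556.
Ki = [I]/(α − 1) = 0.0975/2.556 = 0.0382 mM.

0.0382 mM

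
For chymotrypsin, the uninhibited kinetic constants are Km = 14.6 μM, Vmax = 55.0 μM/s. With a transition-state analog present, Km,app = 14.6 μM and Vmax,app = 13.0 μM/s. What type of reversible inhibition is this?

noncompetitive

Vmax decreases (55.0 → 13.0 μM/s) while Km is unchanged — pure noncompetitive inhibition.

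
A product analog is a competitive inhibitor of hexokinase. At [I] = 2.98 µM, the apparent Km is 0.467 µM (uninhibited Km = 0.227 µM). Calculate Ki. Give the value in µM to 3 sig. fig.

Competitive: Km,app = α·Km with α = 1 + [I]/Ki.
α = Km,app/Km = 0.467/0.227 = 2.057.
Since α = 1 + [I]/Ki, [I]/Ki = 2.057 − 1 = 1.057 and Ki = 2.98/1.057 = 2.82 µM.

2.82 µM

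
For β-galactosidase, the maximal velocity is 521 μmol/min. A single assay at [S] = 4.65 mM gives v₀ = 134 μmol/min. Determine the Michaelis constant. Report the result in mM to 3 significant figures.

13.4 mM

From v = Vmax[S]/(Km+[S]), Km = [S](Vmax − v)/v.
Km = 4.65 × (521 − 134) / 134 = 1800/134 = 13.4 mM.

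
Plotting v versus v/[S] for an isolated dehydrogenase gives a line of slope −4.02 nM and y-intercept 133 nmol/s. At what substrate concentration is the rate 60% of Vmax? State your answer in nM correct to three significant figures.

6.03 nM

The Eadie–Hofstee slope gives Km = 4.02 nM (slope = −Km).
v/Vmax = [S]/(Km+[S]) = 0.6 ⇒ [S] = Km·0.6/(1−0.6) = 4.02 × 1.500 = 6.03 nM.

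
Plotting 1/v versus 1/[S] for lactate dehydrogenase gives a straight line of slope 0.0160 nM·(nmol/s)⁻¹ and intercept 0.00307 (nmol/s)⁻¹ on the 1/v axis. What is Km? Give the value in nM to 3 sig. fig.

y-intercept = 1/Vmax ⇒ Vmax = 326 nmol/s; slope = Km/Vmax ⇒ Km = slope × Vmax.
Km = 0.0160 × 326 = 5.21 nM.

5.21 nM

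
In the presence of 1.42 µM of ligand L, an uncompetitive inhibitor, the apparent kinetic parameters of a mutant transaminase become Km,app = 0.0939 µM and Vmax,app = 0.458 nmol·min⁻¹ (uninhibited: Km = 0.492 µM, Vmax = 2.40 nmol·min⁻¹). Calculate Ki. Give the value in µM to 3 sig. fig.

Uncompetitive: Vmax,app = Vmax/α (and Km,app = Km/α) with α = 1 + [I]/Ki.
α = Vmax/Vmax,app = 2.40/0.458 = 5.240.
Ki = [I]/(α − 1) = 1.42/4.240 = 0.335 µM.

0.335 µM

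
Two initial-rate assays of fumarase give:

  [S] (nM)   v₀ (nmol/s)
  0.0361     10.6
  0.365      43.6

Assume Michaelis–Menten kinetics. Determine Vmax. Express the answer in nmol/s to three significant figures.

66.2 nmol/s

In reciprocal form, 1/v = (Km/Vmax)·(1/[S]) + 1/Vmax. The two points give (1/[S], 1/v) = (27.70, 0.09434) and (2.740, 0.02294).
Slope = (0.09434 − 0.02294)/(27.70 − 2.740) = 0.002861; intercept = 0.09434 − 0.002861×27.70 = 0.01510.
Vmax = 1/intercept = 66.2 nmol/s; Km = slope × Vmax = 0.002861 × 66.2 = 0.189 nM.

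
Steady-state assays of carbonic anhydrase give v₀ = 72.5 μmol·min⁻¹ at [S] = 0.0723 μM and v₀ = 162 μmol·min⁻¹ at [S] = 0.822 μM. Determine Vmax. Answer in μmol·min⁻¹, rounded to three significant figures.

184 μmol·min⁻¹

From v = Vmax[S]/(Km+[S]), each point gives Vmax = v(Km+[S])/[S].
Equating: 72.5(Km+0.0723)/0.0723 = 162(Km+0.822)/0.822.
1003·Km + 72.5 = 197.1·Km + 162, so (1003 − 197.1)·Km = 162 − 72.5.
Km = 89.50/805.7 = 0.111 μM; then Vmax = 72.5(0.111+0.0723)/0.0723 = 184 μmol·min⁻¹.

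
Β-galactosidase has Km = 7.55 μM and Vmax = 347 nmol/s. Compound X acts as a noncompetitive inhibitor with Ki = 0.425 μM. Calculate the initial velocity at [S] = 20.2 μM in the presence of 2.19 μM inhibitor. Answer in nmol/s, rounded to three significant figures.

α = 1 + [I]/Ki = 1 + 2.19/0.425 = 6.153.
For a noncompetitive inhibitor, Vmax is reduced to Vmax/α while Km is unchanged: Km,app = 7.55 μM, Vmax,app = 56.4 nmol/s.
v = Vmax,app·[S]/(Km,app + [S]) = 56.4 × 20.2/(7.55 + 20.2) = 41.1 nmol/s.

41.1 nmol/s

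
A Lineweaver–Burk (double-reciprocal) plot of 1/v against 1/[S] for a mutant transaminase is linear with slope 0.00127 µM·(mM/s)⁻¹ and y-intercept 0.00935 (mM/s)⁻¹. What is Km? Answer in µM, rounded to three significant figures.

0.136 µM

y-intercept = 1/Vmax ⇒ Vmax = 107 mM/s; slope = Km/Vmax ⇒ Km = slope × Vmax.
Km = 0.00127 × 107 = 0.136 µM.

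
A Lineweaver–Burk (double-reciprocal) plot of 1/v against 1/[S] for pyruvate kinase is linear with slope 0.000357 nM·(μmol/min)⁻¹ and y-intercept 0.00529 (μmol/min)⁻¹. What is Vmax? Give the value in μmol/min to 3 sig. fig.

The y-intercept of a Lineweaver–Burk plot equals 1/Vmax, so Vmax = 1/0.00529 = 189 μmol/min.

189 μmol/min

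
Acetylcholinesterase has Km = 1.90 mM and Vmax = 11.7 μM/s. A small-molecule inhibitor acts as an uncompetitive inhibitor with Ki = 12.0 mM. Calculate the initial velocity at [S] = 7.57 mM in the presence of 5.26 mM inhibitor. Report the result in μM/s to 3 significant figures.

6.93 μM/s

With α = 1 + [I]/Ki = 1 + 5.26/12.0 = 1.438, the uncompetitive rate law is v = (Vmax/α)·[S] / (Km/α + [S]).
v = (11.7/1.438)×7.57 / (1.90/1.438 + 7.57) = 61.58/8.891 = 6.93 μM/s.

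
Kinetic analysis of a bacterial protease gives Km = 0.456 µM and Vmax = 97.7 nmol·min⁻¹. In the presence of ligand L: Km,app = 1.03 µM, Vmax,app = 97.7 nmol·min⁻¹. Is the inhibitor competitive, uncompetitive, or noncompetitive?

competitive

Km increases (0.456 → 1.03 µM) while Vmax is unchanged — the hallmark of competitive inhibition.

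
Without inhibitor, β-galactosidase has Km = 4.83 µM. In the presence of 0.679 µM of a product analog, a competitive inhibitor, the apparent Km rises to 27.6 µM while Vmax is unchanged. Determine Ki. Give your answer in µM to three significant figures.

0.144 µM

Competitive: Km,app = α·Km with α = 1 + [I]/Ki.
α = Km,app/Km = 27.6/4.83 = 5.714.
Ki = [I]/(α − 1) = 0.679/4.714 = 0.144 µM.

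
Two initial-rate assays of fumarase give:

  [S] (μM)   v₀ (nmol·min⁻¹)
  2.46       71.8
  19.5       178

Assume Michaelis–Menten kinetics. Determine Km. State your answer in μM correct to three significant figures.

From v = Vmax[S]/(Km+[S]), each point gives Vmax = v(Km+[S])/[S].
Equating: 71.8(Km+2.46)/2.46 = 178(Km+19.5)/19.5.
29.19·Km + 71.8 = 9.128·Km + 178, so (29.19 − 9.128)·Km = 178 − 71.8.
Km = 106.2/20.06 = 5.29 μM; then Vmax = 71.8(5.29+2.46)/2.46 = 226 nmol·min⁻¹.

5.29 μM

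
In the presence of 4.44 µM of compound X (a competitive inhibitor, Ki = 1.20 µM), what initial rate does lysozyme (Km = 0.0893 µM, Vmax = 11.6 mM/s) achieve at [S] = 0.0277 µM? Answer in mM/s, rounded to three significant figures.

With α = 1 + [I]/Ki = 1 + 4.44/1.20 = 4.700, the competitive rate law is v = Vmax[S] / (αKm + [S]).
v = 11.6×0.0277 / (4.700×0.0893 + 0.0277) = 0.3213/0.4474 = 0.718 mM/s.

0.718 mM/s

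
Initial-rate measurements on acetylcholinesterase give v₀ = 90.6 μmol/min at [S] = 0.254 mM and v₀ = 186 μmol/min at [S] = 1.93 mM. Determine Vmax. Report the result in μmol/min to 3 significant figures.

221 μmol/min

In reciprocal form, 1/v = (Km/Vmax)·(1/[S]) + 1/Vmax. The two points give (1/[S], 1/v) = (3.937, 0.01104) and (0.5181, 0.005376).
Slope = (0.01104 − 0.005376)/(3.937 − 0.5181) = 0.001656; intercept = 0.01104 − 0.001656×3.937 = 0.004518.
Vmax = 1/intercept = 221 μmol/min; Km = slope × Vmax = 0.001656 × 221 = 0.366 mM.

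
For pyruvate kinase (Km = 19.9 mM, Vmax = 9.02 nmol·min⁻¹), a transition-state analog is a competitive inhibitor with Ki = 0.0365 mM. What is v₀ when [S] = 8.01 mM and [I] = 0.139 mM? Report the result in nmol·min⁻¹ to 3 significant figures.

With α = 1 + [I]/Ki = 1 + 0.139/0.0365 = 4.808, the competitive rate law is v = Vmax[S] / (αKm + [S]).
v = 9.02×8.01 / (4.808×19.9 + 8.01) = 72.25/103.7 = 0.697 nmol·min⁻¹.

0.697 nmol·min⁻¹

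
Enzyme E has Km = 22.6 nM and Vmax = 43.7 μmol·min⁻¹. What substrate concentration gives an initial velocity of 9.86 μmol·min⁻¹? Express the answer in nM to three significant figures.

6.58 nM

Rearranging v = Vmax[S]/(Km+[S]) gives [S] = Km·v/(Vmax − v).
[S] = 22.6 × 9.86 / (43.7 − 9.86) = 222.8/33.84 = 6.58 nM.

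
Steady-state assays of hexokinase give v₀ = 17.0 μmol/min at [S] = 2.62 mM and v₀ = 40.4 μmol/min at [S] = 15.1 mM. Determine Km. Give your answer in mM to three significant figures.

From v = Vmax[S]/(Km+[S]), each point gives Vmax = v(Km+[S])/[S].
Equating: 17.0(Km+2.62)/2.62 = 40.4(Km+15.1)/15.1.
6.489·Km + 17.0 = 2.675·Km + 40.4, so (6.489 − 2.675)·Km = 40.4 − 17.0.
Km = 23.40/3.813 = 6.14 mM; then Vmax = 17.0(6.14+2.62)/2.62 = 56.8 μmol/min.

6.14 mM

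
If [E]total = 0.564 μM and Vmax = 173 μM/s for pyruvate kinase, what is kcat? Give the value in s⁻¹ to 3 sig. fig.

kcat = Vmax/[E]total = 173 μM/s / 0.564 μM = 307 s⁻¹.

307 s⁻¹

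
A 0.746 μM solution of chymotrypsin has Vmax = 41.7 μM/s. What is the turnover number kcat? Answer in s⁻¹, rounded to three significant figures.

55.9 s⁻¹

kcat = Vmax/[E]total = 41.7 μM/s / 0.746 μM = 55.9 s⁻¹.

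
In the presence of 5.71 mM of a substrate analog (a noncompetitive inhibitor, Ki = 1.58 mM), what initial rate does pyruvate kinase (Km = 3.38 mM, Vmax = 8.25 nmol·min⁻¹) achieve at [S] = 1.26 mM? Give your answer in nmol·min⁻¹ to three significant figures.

With α = 1 + [I]/Ki = 1 + 5.71/1.58 = 4.614, the noncompetitive rate law is v = (Vmax/α)·[S] / (Km + [S]).
v = (8.25/4.614)×1.26 / (3.38 + 1.26) = 2.253/4.640 = 0.486 nmol·min⁻¹.

0.486 nmol·min⁻¹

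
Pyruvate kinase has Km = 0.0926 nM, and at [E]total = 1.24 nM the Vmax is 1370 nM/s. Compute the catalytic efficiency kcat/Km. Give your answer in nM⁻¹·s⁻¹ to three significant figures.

kcat = Vmax/[E]total = 1370/1.24 = 1100 s⁻¹.
kcat/Km = 1100/0.0926 = 11900 nM⁻¹·s⁻¹.

11900 nM⁻¹·s⁻¹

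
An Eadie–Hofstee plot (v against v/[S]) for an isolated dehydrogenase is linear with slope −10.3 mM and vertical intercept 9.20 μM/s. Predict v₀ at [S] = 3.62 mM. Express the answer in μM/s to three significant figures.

2.39 μM/s

In the Eadie–Hofstee form v = Vmax − Km·(v/[S]), the slope is −Km and the intercept is Vmax, so Km = 10.3 mM and Vmax = 9.20 μM/s.
v = 9.20 × 3.62/(10.3 + 3.62) = 2.39 μM/s.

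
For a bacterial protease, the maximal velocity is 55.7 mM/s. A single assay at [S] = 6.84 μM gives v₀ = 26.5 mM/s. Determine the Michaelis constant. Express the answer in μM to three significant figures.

7.54 μM

v/Vmax = 26.5/55.7 = 0.4758 = [S]/(Km+[S]).
So Km + [S] = [S]/0.4758 = 14.38 μM, giving Km = 14.38 − 6.84 = 7.54 μM.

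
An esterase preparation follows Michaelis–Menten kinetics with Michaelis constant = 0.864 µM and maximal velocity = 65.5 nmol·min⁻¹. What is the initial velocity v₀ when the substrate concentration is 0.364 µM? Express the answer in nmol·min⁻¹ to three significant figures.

19.4 nmol·min⁻¹

[S]/(Km+[S]) = 0.364/1.228 = 0.2964, the fractional saturation.
v = 0.2964 × Vmax = 0.2964 × 65.5 = 19.4 nmol·min⁻¹.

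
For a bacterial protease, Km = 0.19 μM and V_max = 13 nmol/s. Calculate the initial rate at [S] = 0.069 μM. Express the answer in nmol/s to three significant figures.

3.46 nmol/s

[S]/(Km+[S]) = 0.069/0.2590 = 0.2664, the fractional saturation.
v = 0.2664 × Vmax = 0.2664 × 13 = 3.46 nmol/s.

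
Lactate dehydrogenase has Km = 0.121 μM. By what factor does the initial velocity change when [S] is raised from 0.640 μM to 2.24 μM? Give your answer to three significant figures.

The fractional saturations are [S]/(Km+[S]) = 0.640/0.7610 = 0.8410 and 2.24/2.361 = 0.9488.
v₂/v₁ is just their ratio: 0.9488/0.8410 = 1.13.

1.13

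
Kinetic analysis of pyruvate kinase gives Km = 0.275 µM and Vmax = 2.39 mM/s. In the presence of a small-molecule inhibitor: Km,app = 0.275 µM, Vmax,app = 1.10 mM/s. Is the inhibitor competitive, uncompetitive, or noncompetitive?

Vmax decreases (2.39 → 1.10 mM/s) while Km is unchanged — pure noncompetitive inhibition.

noncompetitive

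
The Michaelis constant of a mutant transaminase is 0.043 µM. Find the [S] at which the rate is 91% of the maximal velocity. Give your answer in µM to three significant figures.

0.435 µM

v/Vmax = [S]/(Km+[S]) = 0.91, so [S] = Km·0.91/(1 − 0.91) = 0.043 × 10.11.
[S] = 0.435 µM.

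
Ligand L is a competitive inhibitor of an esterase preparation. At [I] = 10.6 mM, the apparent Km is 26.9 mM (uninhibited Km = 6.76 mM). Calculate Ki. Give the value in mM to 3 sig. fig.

3.56 mM

Competitive: Km,app = α·Km with α = 1 + [I]/Ki.
α = Km,app/Km = 26.9/6.76 = 3.979.
Ki = [I]/(α − 1) = 10.6/2.979 = 3.56 mM.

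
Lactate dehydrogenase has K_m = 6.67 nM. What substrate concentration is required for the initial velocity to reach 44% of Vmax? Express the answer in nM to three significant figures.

5.24 nM

v/Vmax = [S]/(Km+[S]) = 0.44, so [S] = Km·0.44/(1 − 0.44) = 6.67 × 0.7857.
[S] = 5.24 nM.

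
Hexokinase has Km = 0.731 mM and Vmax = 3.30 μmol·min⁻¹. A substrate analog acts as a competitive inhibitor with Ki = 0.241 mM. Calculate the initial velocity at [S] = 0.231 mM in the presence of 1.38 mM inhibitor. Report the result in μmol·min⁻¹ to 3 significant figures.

0.148 μmol·min⁻¹

α = 1 + [I]/Ki = 1 + 1.38/0.241 = 6.726.
For a competitive inhibitor, Vmax is unchanged and the apparent Km becomes α·Km: Km,app = 4.92 mM, Vmax,app = 3.30 μmol·min⁻¹.
v = Vmax,app·[S]/(Km,app + [S]) = 3.30 × 0.231/(4.92 + 0.231) = 0.148 μmol·min⁻¹.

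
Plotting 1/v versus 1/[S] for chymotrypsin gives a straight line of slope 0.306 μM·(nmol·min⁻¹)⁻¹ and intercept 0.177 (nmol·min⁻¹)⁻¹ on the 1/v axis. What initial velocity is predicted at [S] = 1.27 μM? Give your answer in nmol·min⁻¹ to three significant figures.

2.39 nmol·min⁻¹

The y-intercept is 1/Vmax, so Vmax = 1/0.177 = 5.65 nmol·min⁻¹.
The slope is Km/Vmax, so Km = 0.306 × 5.65 = 1.73 μM.
Then v = 5.65 × 1.27/(1.73 + 1.27) = 2.39 nmol·min⁻¹.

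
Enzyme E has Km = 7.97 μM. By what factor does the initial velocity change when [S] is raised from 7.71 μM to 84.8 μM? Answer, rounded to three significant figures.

1.86

The fractional saturations are [S]/(Km+[S]) = 7.71/15.68 = 0.4917 and 84.8/92.77 = 0.9141.
v₂/v₁ is just their ratio: 0.9141/0.4917 = 1.86.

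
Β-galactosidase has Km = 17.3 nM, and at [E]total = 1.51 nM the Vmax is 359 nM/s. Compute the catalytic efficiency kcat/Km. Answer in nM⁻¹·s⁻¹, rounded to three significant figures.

13.7 nM⁻¹·s⁻¹

kcat = Vmax/[E]total = 359/1.51 = 238 s⁻¹.
kcat/Km = 238/17.3 = 13.7 nM⁻¹·s⁻¹.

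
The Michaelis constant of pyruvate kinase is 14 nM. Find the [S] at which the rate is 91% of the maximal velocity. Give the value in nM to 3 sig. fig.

142 nM

v/Vmax = [S]/(Km+[S]) = 0.91, so [S] = Km·0.91/(1 − 0.91) = 14 × 10.11.
[S] = 142 nM.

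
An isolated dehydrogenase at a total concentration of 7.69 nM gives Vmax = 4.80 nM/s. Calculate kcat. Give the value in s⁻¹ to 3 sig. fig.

kcat = Vmax/[E]total = 4.80 nM/s / 7.69 nM = 0.624 s⁻¹.

0.624 s⁻¹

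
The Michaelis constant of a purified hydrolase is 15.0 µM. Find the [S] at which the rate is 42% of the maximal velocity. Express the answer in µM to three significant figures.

10.9 µM

v/Vmax = [S]/(Km+[S]) = 0.42, so [S] = Km·0.42/(1 − 0.42) = 15.0 × 0.7241.
[S] = 10.9 µM.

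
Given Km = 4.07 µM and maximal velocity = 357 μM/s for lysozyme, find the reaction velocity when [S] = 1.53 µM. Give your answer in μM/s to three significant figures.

97.5 μM/s

v = Vmax·[S]/(Km + [S]) = 357 × 1.53 / (4.07 + 1.53)
  = 546.2 / 5.600 = 97.5 μM/s.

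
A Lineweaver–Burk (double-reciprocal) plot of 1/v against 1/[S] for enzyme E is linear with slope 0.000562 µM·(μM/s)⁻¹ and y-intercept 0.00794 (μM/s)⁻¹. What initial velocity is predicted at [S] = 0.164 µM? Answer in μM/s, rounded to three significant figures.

The y-intercept is 1/Vmax, so Vmax = 1/0.00794 = 126 μM/s.
The slope is Km/Vmax, so Km = 0.000562 × 126 = 0.0708 µM.
Then v = 126 × 0.164/(0.0708 + 0.164) = 88.0 μM/s.

88.0 μM/s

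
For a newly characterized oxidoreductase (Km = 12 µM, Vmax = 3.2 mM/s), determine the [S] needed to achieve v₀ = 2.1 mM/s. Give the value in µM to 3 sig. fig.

Rearranging v = Vmax[S]/(Km+[S]) gives [S] = Km·v/(Vmax − v).
[S] = 12 × 2.1 / (3.2 − 2.1) = 25.20/1.100 = 22.9 µM.

22.9 µM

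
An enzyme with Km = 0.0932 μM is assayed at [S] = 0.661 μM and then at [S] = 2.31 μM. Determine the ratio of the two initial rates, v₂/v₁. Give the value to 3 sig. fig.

1.10

The fractional saturations are [S]/(Km+[S]) = 0.661/0.7542 = 0.8764 and 2.31/2.403 = 0.9612.
v₂/v₁ is just their ratio: 0.9612/0.8764 = 1.10.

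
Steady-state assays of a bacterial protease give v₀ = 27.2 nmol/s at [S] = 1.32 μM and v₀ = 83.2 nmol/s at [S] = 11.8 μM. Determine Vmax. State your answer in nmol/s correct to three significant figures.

In reciprocal form, 1/v = (Km/Vmax)·(1/[S]) + 1/Vmax. The two points give (1/[S], 1/v) = (0.7576, 0.03676) and (0.08475, 0.01202).
Slope = (0.03676 − 0.01202)/(0.7576 − 0.08475) = 0.03678; intercept = 0.03676 − 0.03678×0.7576 = 0.008902.
Vmax = 1/intercept = 112 nmol/s; Km = slope × Vmax = 0.03678 × 112 = 4.13 μM.

112 nmol/s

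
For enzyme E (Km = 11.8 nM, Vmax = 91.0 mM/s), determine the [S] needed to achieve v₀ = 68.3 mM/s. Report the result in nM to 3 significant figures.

Rearranging v = Vmax[S]/(Km+[S]) gives [S] = Km·v/(Vmax − v).
[S] = 11.8 × 68.3 / (91.0 − 68.3) = 805.9/22.70 = 35.5 nM.

35.5 nM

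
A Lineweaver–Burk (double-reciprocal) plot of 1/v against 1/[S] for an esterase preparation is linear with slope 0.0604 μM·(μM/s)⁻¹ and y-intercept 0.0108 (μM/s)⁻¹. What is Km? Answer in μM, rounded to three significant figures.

5.59 μM

y-intercept = 1/Vmax ⇒ Vmax = 92.6 μM/s; slope = Km/Vmax ⇒ Km = slope × Vmax.
Km = 0.0604 × 92.6 = 5.59 μM.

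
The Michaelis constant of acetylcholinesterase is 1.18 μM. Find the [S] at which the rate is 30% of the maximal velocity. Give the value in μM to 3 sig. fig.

0.506 μM

v/Vmax = [S]/(Km+[S]) = 0.3, so [S] = Km·0.3/(1 − 0.3) = 1.18 × 0.4286.
[S] = 0.506 μM.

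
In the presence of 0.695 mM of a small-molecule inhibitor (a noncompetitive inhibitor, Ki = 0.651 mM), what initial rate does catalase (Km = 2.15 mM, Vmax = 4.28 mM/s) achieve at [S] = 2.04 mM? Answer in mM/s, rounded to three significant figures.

With α = 1 + [I]/Ki = 1 + 0.695/0.651 = 2.068, the noncompetitive rate law is v = (Vmax/α)·[S] / (Km + [S]).
v = (4.28/2.068)×2.04 / (2.15 + 2.04) = 4.223/4.190 = 1.01 mM/s.

1.01 mM/s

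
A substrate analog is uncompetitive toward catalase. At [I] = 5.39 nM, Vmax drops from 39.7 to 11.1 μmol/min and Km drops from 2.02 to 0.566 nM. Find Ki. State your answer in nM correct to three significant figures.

Uncompetitive: Vmax,app = Vmax/α (and Km,app = Km/α) with α = 1 + [I]/Ki.
α = Vmax/Vmax,app = 39.7/11.1 = 3.577.
Ki = [I]/(α − 1) = 5.39/2.577 = 2.09 nM.

2.09 nM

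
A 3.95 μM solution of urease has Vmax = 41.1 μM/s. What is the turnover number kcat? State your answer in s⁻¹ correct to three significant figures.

kcat = Vmax/[E]total = 41.1 μM/s / 3.95 μM = 10.4 s⁻¹.

10.4 s⁻¹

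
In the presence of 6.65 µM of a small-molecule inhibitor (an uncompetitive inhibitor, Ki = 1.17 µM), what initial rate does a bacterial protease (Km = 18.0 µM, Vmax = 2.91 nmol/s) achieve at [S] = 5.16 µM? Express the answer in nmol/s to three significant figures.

With α = 1 + [I]/Ki = 1 + 6.65/1.17 = 6.684, the uncompetitive rate law is v = (Vmax/α)·[S] / (Km/α + [S]).
v = (2.91/6.684)×5.16 / (18.0/6.684 + 5.16) = 2.247/7.853 = 0.286 nmol/s.

0.286 nmol/s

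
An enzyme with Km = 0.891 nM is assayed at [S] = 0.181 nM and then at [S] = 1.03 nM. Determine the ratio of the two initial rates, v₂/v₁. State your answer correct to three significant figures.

3.18

The fractional saturations are [S]/(Km+[S]) = 0.181/1.072 = 0.1688 and 1.03/1.921 = 0.5362.
v₂/v₁ is just their ratio: 0.5362/0.1688 = 3.18.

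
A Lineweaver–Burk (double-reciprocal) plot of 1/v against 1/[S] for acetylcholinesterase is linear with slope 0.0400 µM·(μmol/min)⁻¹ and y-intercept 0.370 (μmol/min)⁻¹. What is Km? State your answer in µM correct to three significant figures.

0.108 µM

y-intercept = 1/Vmax ⇒ Vmax = 2.70 μmol/min; slope = Km/Vmax ⇒ Km = slope × Vmax.
Km = 0.0400 × 2.70 = 0.108 µM.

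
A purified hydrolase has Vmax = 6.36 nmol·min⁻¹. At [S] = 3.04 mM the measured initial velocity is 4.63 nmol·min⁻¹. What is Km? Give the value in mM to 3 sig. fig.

1.14 mM

v/Vmax = 4.63/6.36 = 0.7280 = [S]/(Km+[S]).
So Km + [S] = [S]/0.7280 = 4.176 mM, giving Km = 4.176 − 3.04 = 1.14 mM.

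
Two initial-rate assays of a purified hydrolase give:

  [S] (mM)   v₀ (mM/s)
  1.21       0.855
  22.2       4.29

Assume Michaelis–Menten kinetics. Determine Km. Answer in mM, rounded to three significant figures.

6.69 mM

From v = Vmax[S]/(Km+[S]), each point gives Vmax = v(Km+[S])/[S].
Equating: 0.855(Km+1.21)/1.21 = 4.29(Km+22.2)/22.2.
0.7066·Km + 0.855 = 0.1932·Km + 4.29, so (0.7066 − 0.1932)·Km = 4.29 − 0.855.
Km = 3.435/0.5134 = 6.69 mM; then Vmax = 0.855(6.69+1.21)/1.21 = 5.58 mM/s.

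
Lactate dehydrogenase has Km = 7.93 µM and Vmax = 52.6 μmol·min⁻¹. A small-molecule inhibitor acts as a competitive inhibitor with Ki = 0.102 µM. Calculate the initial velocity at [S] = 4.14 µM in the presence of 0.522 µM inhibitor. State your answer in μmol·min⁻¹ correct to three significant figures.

α = 1 + [I]/Ki = 1 + 0.522/0.102 = 6.118.
For a competitive inhibitor, Vmax is unchanged and the apparent Km becomes α·Km: Km,app = 48.5 µM, Vmax,app = 52.6 μmol·min⁻¹.
v = Vmax,app·[S]/(Km,app + [S]) = 52.6 × 4.14/(48.5 + 4.14) = 4.14 μmol·min⁻¹.

4.14 μmol·min⁻¹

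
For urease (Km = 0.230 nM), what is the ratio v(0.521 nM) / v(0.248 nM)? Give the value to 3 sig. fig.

The fractional saturations are [S]/(Km+[S]) = 0.248/0.4780 = 0.5188 and 0.521/0.7510 = 0.6937.
v₂/v₁ is just their ratio: 0.6937/0.5188 = 1.34.

1.34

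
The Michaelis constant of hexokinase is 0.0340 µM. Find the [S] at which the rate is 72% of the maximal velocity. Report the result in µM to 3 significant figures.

v/Vmax = [S]/(Km+[S]) = 0.72, so [S] = Km·0.72/(1 − 0.72) = 0.0340 × 2.571.
[S] = 0.0874 µM.

0.0874 µM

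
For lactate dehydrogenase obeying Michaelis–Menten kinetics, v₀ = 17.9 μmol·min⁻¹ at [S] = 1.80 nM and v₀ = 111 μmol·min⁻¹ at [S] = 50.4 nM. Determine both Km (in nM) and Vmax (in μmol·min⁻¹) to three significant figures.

In reciprocal form, 1/v = (Km/Vmax)·(1/[S]) + 1/Vmax. The two points give (1/[S], 1/v) = (0.5556, 0.05587) and (0.01984, 0.009009).
Slope = (0.05587 − 0.009009)/(0.5556 − 0.01984) = 0.08747; intercept = 0.05587 − 0.08747×0.5556 = 0.007274.
Vmax = 1/intercept = 137 μmol·min⁻¹; Km = slope × Vmax = 0.08747 × 137 = 12.0 nM.

Km = 12.0 nM; Vmax = 137 μmol·min⁻¹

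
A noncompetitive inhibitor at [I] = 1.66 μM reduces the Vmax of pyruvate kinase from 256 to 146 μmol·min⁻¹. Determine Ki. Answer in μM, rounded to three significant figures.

2.20 μM

Noncompetitive: Vmax,app = Vmax/α with α = 1 + [I]/Ki.
α = Vmax/Vmax,app = 256/146 = 1.753.
Ki = [I]/(α − 1) = 1.66/0.7534 = 2.20 μM.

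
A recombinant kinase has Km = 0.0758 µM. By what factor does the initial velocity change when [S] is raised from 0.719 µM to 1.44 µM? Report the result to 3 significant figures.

Since Vmax cancels, v₂/v₁ = [S]₂(Km+[S]₁) / [S]₁(Km+[S]₂).
= 1.44×(0.0758+0.719) / (0.719×(0.0758+1.44)) = 1.145/1.090 = 1.05.

1.05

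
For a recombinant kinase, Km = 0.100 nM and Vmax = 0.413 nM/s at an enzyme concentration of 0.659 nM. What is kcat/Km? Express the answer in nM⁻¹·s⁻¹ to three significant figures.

kcat = Vmax/[E]total = 0.413/0.659 = 0.627 s⁻¹.
kcat/Km = 0.627/0.100 = 6.27 nM⁻¹·s⁻¹.

6.27 nM⁻¹·s⁻¹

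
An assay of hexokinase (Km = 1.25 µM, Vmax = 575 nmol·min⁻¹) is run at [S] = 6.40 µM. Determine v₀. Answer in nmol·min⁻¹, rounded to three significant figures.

v = Vmax·[S]/(Km + [S]) = 575 × 6.40 / (1.25 + 6.40)
  = 3680 / 7.650 = 481 nmol·min⁻¹.

481 nmol·min⁻¹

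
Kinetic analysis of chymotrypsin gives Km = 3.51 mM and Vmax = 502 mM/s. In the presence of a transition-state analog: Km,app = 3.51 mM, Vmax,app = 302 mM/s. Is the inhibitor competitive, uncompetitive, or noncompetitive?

Vmax decreases (502 → 302 mM/s) while Km is unchanged — pure noncompetitive inhibition.

noncompetitive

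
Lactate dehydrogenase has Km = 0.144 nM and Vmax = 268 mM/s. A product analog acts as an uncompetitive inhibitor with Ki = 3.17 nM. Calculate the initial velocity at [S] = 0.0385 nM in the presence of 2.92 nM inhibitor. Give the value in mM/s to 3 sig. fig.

47.3 mM/s

α = 1 + [I]/Ki = 1 + 2.92/3.17 = 1.921.
For an uncompetitive inhibitor, both parameters are divided by α, giving Vmax/α and Km/α: Km,app = 0.0750 nM, Vmax,app = 140 mM/s.
v = Vmax,app·[S]/(Km,app + [S]) = 140 × 0.0385/(0.0750 + 0.0385) = 47.3 mM/s.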